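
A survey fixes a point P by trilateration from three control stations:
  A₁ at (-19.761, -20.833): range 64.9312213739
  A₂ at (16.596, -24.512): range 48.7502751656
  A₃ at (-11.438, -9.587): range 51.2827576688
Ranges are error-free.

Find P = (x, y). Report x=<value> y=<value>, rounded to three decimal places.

x=28.317 y=22.808

eq1: (x + 19.761)² + (y + 20.833)² = 64.9312213739²
eq2: (x − 16.596)² + (y + 24.512)² = 48.7502751656²
eq3: (x + 11.438)² + (y + 9.587)² = 51.2827576688²
eq1−eq3, eq1−eq2 (x²,y² cancel):
  16.646·x + 22.492·y = 984.369678
  72.714·x − 7.358·y = 1891.228530
det = 16.646·-7.358 − 22.492·72.714 = -1757.964556
x = (984.369678·-7.358 − 22.492·1891.228530) / -1757.964556 = 28.317126
y = (16.646·1891.228530 − 984.369678·72.714) / -1757.964556 = 22.808234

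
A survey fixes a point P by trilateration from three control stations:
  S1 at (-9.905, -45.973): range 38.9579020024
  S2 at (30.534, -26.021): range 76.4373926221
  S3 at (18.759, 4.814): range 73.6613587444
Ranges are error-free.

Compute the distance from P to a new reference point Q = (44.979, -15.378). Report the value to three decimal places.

eq1: (x + 9.905)² + (y + 45.973)² = 38.9579020024²
eq2: (x − 30.534)² + (y + 26.021)² = 76.4373926221²
eq3: (x − 18.759)² + (y − 4.814)² = 73.6613587444²
eq2−eq3, eq2−eq1 (x²,y² cancel):
  -23.550·x + 61.670·y = -817.663701
  -80.878·x − 39.904·y = 4927.165019
det = -23.550·-39.904 − 61.670·-80.878 = 5927.485460
x = (-817.663701·-39.904 − 61.670·4927.165019) / 5927.485460 = -45.758056
y = (-23.550·4927.165019 − -817.663701·-80.878) / 5927.485460 = -30.732381
|P − Q| = √((-45.758056 − 44.979)² + (-30.732381 − -15.378)²) = 92.027009

92.027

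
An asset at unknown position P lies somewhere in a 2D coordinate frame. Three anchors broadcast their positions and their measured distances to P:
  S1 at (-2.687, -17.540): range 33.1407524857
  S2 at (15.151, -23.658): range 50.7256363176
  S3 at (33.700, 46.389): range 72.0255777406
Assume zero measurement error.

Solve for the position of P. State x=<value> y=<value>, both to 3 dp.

x=-25.967 y=6.047

eq1: (x + 2.687)² + (y + 17.540)² = 33.1407524857²
eq2: (x − 15.151)² + (y + 23.658)² = 50.7256363176²
eq3: (x − 33.700)² + (y − 46.389)² = 72.0255777406²
eq3−eq2, eq3−eq1 (x²,y² cancel):
  -37.098·x − 140.094·y = 116.218113
  -72.774·x − 127.858·y = 1116.616622
det = -37.098·-127.858 − -140.094·-72.774 = -5451.924672
x = (116.218113·-127.858 − -140.094·1116.616622) / -5451.924672 = -25.967320
y = (-37.098·1116.616622 − 116.218113·-72.774) / -5451.924672 = 6.046780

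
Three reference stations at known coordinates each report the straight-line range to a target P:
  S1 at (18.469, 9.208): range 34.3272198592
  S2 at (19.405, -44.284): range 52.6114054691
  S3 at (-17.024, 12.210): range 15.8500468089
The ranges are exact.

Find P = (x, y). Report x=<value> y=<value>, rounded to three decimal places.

x=-13.519 y=-3.248

eq1: (x − 18.469)² + (y − 9.208)² = 34.3272198592²
eq2: (x − 19.405)² + (y + 44.284)² = 52.6114054691²
eq3: (x + 17.024)² + (y − 12.210)² = 15.8500468089²
eq2−eq1, eq2−eq3 (x²,y² cancel):
  -1.872·x + 106.984·y = -322.133494
  -72.858·x + 112.988·y = 618.009997
det = -1.872·112.988 − 106.984·-72.858 = 7583.126736
x = (-322.133494·112.988 − 106.984·618.009997) / 7583.126736 = -13.518751
y = (-1.872·618.009997 − -322.133494·-72.858) / 7583.126736 = -3.247594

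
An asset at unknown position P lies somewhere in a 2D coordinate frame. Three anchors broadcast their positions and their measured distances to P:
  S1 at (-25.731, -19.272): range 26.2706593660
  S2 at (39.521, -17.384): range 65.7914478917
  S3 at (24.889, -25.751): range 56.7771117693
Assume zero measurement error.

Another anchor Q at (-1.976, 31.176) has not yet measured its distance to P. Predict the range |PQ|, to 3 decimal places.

31.448

eq1: (x + 25.731)² + (y + 19.272)² = 26.2706593660²
eq2: (x − 39.521)² + (y + 17.384)² = 65.7914478917²
eq3: (x − 24.889)² + (y + 25.751)² = 56.7771117693²
eq3−eq1, eq3−eq2 (x²,y² cancel):
  -101.240·x + 12.958·y = 2284.410900
  29.264·x + 16.734·y = -523.337620
det = -101.240·16.734 − 12.958·29.264 = -2073.353072
x = (2284.410900·16.734 − 12.958·-523.337620) / -2073.353072 = -21.708189
y = (-101.240·-523.337620 − 2284.410900·29.264) / -2073.353072 = 6.688827
|P − Q| = √((-21.708189 − -1.976)² + (6.688827 − 31.176)²) = 31.448067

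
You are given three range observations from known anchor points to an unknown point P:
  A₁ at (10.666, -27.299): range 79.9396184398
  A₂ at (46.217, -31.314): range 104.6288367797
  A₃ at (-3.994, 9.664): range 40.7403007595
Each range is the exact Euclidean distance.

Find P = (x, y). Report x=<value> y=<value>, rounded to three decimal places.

x=-27.487 y=42.948

eq1: (x − 10.666)² + (y + 27.299)² = 79.9396184398²
eq2: (x − 46.217)² + (y + 31.314)² = 104.6288367797²
eq3: (x + 3.994)² + (y − 9.664)² = 40.7403007595²
eq2−eq1, eq2−eq3 (x²,y² cancel):
  -71.102·x + 8.030·y = 2299.272162
  -100.422·x + 81.956·y = 6280.188627
det = -71.102·81.956 − 8.030·-100.422 = -5020.846852
x = (2299.272162·81.956 − 8.030·6280.188627) / -5020.846852 = -27.487242
y = (-71.102·6280.188627 − 2299.272162·-100.422) / -5020.846852 = 42.948225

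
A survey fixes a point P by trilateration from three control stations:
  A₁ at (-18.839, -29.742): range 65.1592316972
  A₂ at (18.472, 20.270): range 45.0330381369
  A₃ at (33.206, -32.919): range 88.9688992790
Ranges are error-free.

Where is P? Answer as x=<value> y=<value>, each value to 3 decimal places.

eq1: (x + 18.839)² + (y + 29.742)² = 65.1592316972²
eq2: (x − 18.472)² + (y − 20.270)² = 45.0330381369²
eq3: (x − 33.206)² + (y + 32.919)² = 88.9688992790²
eq3−eq1, eq3−eq2 (x²,y² cancel):
  -104.090·x + 6.354·y = 2722.935052
  -29.468·x + 106.378·y = 4453.279202
det = -104.090·106.378 − 6.354·-29.468 = -10885.646348
x = (2722.935052·106.378 − 6.354·4453.279202) / -10885.646348 = -24.009989
y = (-104.090·4453.279202 − 2722.935052·-29.468) / -10885.646348 = 35.211725

x=-24.010 y=35.212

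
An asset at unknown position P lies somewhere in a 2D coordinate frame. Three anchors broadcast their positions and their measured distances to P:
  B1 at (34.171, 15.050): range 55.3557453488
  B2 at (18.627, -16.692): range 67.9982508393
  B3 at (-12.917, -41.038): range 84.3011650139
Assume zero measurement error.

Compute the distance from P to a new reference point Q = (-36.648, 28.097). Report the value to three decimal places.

eq1: (x − 34.171)² + (y − 15.050)² = 55.3557453488²
eq2: (x − 18.627)² + (y + 16.692)² = 67.9982508393²
eq3: (x + 12.917)² + (y + 41.038)² = 84.3011650139²
eq1−eq3, eq1−eq2 (x²,y² cancel):
  -94.176·x − 112.176·y = -3585.621288
  -31.088·x − 63.484·y = -2328.075322
det = -94.176·-63.484 − -112.176·-31.088 = 2491.341696
x = (-3585.621288·-63.484 − -112.176·-2328.075322) / 2491.341696 = -13.456442
y = (-94.176·-2328.075322 − -3585.621288·-31.088) / 2491.341696 = 43.261439
|P − Q| = √((-13.456442 − -36.648)² + (43.261439 − 28.097)²) = 27.709359

27.709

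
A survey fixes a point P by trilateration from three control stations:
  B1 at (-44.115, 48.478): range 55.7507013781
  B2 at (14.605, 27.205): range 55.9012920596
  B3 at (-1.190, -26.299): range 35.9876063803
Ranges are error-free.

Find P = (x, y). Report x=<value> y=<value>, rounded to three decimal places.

x=-30.644 y=-5.621

eq1: (x + 44.115)² + (y − 48.478)² = 55.7507013781²
eq2: (x − 14.605)² + (y − 27.205)² = 55.9012920596²
eq3: (x + 1.190)² + (y + 26.299)² = 35.9876063803²
eq2−eq3, eq2−eq1 (x²,y² cancel):
  -31.590·x − 107.008·y = 1569.482092
  -117.440·x + 42.546·y = 3359.645409
det = -31.590·42.546 − -107.008·-117.440 = -13911.047660
x = (1569.482092·42.546 − -107.008·3359.645409) / -13911.047660 = -30.643567
y = (-31.590·3359.645409 − 1569.482092·-117.440) / -13911.047660 = -5.620625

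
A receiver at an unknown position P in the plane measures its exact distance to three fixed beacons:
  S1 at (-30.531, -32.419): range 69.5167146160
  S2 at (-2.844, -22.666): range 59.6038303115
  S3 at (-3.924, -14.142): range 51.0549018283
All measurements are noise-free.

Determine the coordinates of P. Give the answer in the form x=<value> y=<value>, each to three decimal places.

eq1: (x + 30.531)² + (y + 32.419)² = 69.5167146160²
eq2: (x + 2.844)² + (y + 22.666)² = 59.6038303115²
eq3: (x + 3.924)² + (y + 14.142)² = 51.0549018283²
eq3−eq1, eq3−eq2 (x²,y² cancel):
  -53.214·x − 36.554·y = -458.231028
  2.160·x − 17.048·y = -639.571635
det = -53.214·-17.048 − -36.554·2.160 = 986.148912
x = (-458.231028·-17.048 − -36.554·-639.571635) / 986.148912 = -15.785627
y = (-53.214·-639.571635 − -458.231028·2.160) / 986.148912 = 35.515878

x=-15.786 y=35.516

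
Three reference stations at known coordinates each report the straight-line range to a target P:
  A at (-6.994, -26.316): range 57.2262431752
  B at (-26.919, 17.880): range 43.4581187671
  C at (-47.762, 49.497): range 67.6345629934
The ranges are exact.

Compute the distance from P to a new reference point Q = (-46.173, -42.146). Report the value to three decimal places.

eq1: (x + 6.994)² + (y + 26.316)² = 57.2262431752²
eq2: (x + 26.919)² + (y − 17.880)² = 43.4581187671²
eq3: (x + 47.762)² + (y − 49.497)² = 67.6345629934²
eq2−eq3, eq2−eq1 (x²,y² cancel):
  -41.686·x + 63.234·y = 1001.008667
  39.850·x − 88.392·y = -1689.113890
det = -41.686·-88.392 − 63.234·39.850 = 1164.834012
x = (1001.008667·-88.392 − 63.234·-1689.113890) / 1164.834012 = 15.734662
y = (-41.686·-1689.113890 − 1001.008667·39.850) / 1164.834012 = 26.203052
|P − Q| = √((15.734662 − -46.173)² + (26.203052 − -42.146)²) = 92.217957

92.218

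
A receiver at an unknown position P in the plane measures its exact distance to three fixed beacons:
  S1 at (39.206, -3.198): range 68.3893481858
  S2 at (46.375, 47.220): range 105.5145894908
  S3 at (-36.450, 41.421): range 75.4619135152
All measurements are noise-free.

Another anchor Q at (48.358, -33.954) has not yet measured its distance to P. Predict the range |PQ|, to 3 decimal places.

70.844

eq1: (x − 39.206)² + (y + 3.198)² = 68.3893481858²
eq2: (x − 46.375)² + (y − 47.220)² = 105.5145894908²
eq3: (x + 36.450)² + (y − 41.421)² = 75.4619135152²
eq1−eq3, eq1−eq2 (x²,y² cancel):
  -151.312·x + 89.238·y = 479.566655
  14.338·x + 100.836·y = -3623.194265
det = -151.312·100.836 − 89.238·14.338 = -16537.191276
x = (479.566655·100.836 − 89.238·-3623.194265) / -16537.191276 = -22.475654
y = (-151.312·-3623.194265 − 479.566655·14.338) / -16537.191276 = -32.735713
|P − Q| = √((-22.475654 − 48.358)² + (-32.735713 − -33.954)²) = 70.844130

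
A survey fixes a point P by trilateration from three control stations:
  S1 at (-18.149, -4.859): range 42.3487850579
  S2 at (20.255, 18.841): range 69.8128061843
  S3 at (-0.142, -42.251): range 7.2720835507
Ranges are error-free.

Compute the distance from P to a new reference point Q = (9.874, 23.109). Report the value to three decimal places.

70.657

eq1: (x + 18.149)² + (y + 4.859)² = 42.3487850579²
eq2: (x − 20.255)² + (y − 18.841)² = 69.8128061843²
eq3: (x + 0.142)² + (y + 42.251)² = 7.2720835507²
eq1−eq2, eq1−eq3 (x²,y² cancel):
  76.808·x + 47.400·y = -2668.156087
  36.014·x − 74.784·y = 3172.707480
det = 76.808·-74.784 − 47.400·36.014 = -7451.073072
x = (-2668.156087·-74.784 − 47.400·3172.707480) / -7451.073072 = -6.596238
y = (76.808·3172.707480 − -2668.156087·36.014) / -7451.073072 = -45.601524
|P − Q| = √((-6.596238 − 9.874)² + (-45.601524 − 23.109)²) = 70.656952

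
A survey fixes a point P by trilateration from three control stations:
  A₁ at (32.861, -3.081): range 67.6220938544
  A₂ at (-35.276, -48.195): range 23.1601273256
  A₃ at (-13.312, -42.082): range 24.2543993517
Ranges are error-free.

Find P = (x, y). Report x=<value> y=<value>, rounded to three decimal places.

x=-30.957 y=-25.441

eq1: (x − 32.861)² + (y + 3.081)² = 67.6220938544²
eq2: (x + 35.276)² + (y + 48.195)² = 23.1601273256²
eq3: (x + 13.312)² + (y + 42.082)² = 24.2543993517²
eq3−eq2, eq3−eq1 (x²,y² cancel):
  -43.928·x − 12.226·y = 1670.934523
  92.346·x + 78.002·y = -4843.237875
det = -43.928·78.002 − -12.226·92.346 = -2297.449660
x = (1670.934523·78.002 − -12.226·-4843.237875) / -2297.449660 = -30.957287
y = (-43.928·-4843.237875 − 1670.934523·92.346) / -2297.449660 = -25.441095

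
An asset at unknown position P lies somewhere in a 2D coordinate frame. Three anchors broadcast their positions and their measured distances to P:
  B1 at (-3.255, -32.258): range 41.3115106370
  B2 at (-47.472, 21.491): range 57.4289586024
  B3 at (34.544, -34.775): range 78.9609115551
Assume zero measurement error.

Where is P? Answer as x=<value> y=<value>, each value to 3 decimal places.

x=-44.410 y=-35.856

eq1: (x + 3.255)² + (y + 32.258)² = 41.3115106370²
eq2: (x + 47.472)² + (y − 21.491)² = 57.4289586024²
eq3: (x − 34.544)² + (y + 34.775)² = 78.9609115551²
eq2−eq3, eq2−eq1 (x²,y² cancel):
  164.032·x − 112.532·y = -3249.605571
  88.434·x − 107.498·y = -72.835901
det = 164.032·-107.498 − -112.532·88.434 = -7681.457048
x = (-3249.605571·-107.498 − -112.532·-72.835901) / -7681.457048 = -44.409508
y = (164.032·-72.835901 − -3249.605571·88.434) / -7681.457048 = -35.856244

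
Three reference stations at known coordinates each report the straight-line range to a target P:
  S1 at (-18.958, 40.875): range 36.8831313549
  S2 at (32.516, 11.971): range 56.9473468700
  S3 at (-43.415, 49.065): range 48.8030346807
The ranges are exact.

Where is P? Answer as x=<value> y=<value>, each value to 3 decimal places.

x=-23.916 y=4.327

eq1: (x + 18.958)² + (y − 40.875)² = 36.8831313549²
eq2: (x − 32.516)² + (y − 11.971)² = 56.9473468700²
eq3: (x + 43.415)² + (y − 49.065)² = 48.8030346807²
eq2−eq1, eq2−eq3 (x²,y² cancel):
  -102.948·x + 57.808·y = 2712.211229
  -151.862·x + 74.188·y = 3952.905474
det = -102.948·74.188 − 57.808·-151.862 = 1141.332272
x = (2712.211229·74.188 − 57.808·3952.905474) / 1141.332272 = -23.915939
y = (-102.948·3952.905474 − 2712.211229·-151.862) / 1141.332272 = 4.326618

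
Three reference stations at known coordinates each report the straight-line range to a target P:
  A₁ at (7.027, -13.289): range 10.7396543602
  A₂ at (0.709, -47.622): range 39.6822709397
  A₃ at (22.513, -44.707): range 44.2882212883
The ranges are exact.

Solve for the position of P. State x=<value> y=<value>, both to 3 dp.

x=-2.353 y=-8.058

eq1: (x − 7.027)² + (y + 13.289)² = 10.7396543602²
eq2: (x − 0.709)² + (y + 47.622)² = 39.6822709397²
eq3: (x − 22.513)² + (y + 44.707)² = 44.2882212883²
eq1−eq3, eq1−eq2 (x²,y² cancel):
  30.972·x − 62.836·y = 433.468399
  -12.636·x − 68.666·y = 583.038864
det = 30.972·-68.666 − -62.836·-12.636 = -2920.719048
x = (433.468399·-68.666 − -62.836·583.038864) / -2920.719048 = -2.352602
y = (30.972·583.038864 − 433.468399·-12.636) / -2920.719048 = -8.058011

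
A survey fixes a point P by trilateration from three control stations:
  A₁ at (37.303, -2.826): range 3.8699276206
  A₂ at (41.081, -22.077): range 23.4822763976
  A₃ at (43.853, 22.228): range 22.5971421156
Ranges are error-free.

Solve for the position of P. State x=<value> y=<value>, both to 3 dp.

eq1: (x − 37.303)² + (y + 2.826)² = 3.8699276206²
eq2: (x − 41.081)² + (y + 22.077)² = 23.4822763976²
eq3: (x − 43.853)² + (y − 22.228)² = 22.5971421156²
eq1−eq3, eq1−eq2 (x²,y² cancel):
  13.100·x + 50.108·y = 522.015016
  7.556·x − 38.502·y = 239.101440
det = 13.100·-38.502 − 50.108·7.556 = -882.992248
x = (522.015016·-38.502 − 50.108·239.101440) / -882.992248 = 36.330463
y = (13.100·239.101440 − 522.015016·7.556) / -882.992248 = 0.919732

x=36.330 y=0.920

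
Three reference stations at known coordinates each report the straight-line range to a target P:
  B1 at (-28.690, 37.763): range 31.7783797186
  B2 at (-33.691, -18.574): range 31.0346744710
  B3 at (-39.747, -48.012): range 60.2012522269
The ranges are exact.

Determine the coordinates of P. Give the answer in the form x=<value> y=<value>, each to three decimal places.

eq1: (x + 28.690)² + (y − 37.763)² = 31.7783797186²
eq2: (x + 33.691)² + (y + 18.574)² = 31.0346744710²
eq3: (x + 39.747)² + (y + 48.012)² = 60.2012522269²
eq3−eq2, eq3−eq1 (x²,y² cancel):
  12.112·x + 58.876·y = 256.140554
  22.114·x + 171.550·y = 978.509468
det = 12.112·171.550 − 58.876·22.114 = 775.829736
x = (256.140554·171.550 − 58.876·978.509468) / 775.829736 = -17.619602
y = (12.112·978.509468 − 256.140554·22.114) / 775.829736 = 7.975222

x=-17.620 y=7.975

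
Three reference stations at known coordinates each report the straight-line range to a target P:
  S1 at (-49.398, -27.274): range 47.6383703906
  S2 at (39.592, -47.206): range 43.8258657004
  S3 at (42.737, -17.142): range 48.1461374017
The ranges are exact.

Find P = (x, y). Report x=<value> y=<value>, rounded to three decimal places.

x=-2.271 y=-34.238

eq1: (x + 49.398)² + (y + 27.274)² = 47.6383703906²
eq2: (x − 39.592)² + (y + 47.206)² = 43.8258657004²
eq3: (x − 42.737)² + (y + 17.142)² = 48.1461374017²
eq2−eq3, eq2−eq1 (x²,y² cancel):
  6.290·x + 60.128·y = -2072.977609
  -177.980·x + 39.864·y = -960.607249
det = 6.290·39.864 − 60.128·-177.980 = 10952.326000
x = (-2072.977609·39.864 − 60.128·-960.607249) / 10952.326000 = -2.271461
y = (6.290·-960.607249 − -2072.977609·-177.980) / 10952.326000 = -34.238460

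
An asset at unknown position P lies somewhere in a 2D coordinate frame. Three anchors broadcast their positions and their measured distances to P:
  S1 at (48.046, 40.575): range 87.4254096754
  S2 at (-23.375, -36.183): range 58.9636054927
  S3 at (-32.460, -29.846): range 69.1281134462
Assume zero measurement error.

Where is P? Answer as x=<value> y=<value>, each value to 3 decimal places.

x=34.792 y=-45.840

eq1: (x − 48.046)² + (y − 40.575)² = 87.4254096754²
eq2: (x + 23.375)² + (y + 36.183)² = 58.9636054927²
eq3: (x + 32.460)² + (y + 29.846)² = 69.1281134462²
eq3−eq2, eq3−eq1 (x²,y² cancel):
  18.170·x − 12.674·y = 1213.154094
  161.012·x + 140.842·y = -854.192763
det = 18.170·140.842 − -12.674·161.012 = 4599.765228
x = (1213.154094·140.842 − -12.674·-854.192763) / 4599.765228 = 34.792430
y = (18.170·-854.192763 − 1213.154094·161.012) / 4599.765228 = -45.839959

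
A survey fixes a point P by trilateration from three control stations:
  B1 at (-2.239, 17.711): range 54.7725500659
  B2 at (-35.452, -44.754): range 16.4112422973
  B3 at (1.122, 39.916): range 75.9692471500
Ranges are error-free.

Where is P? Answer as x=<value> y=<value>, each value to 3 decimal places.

eq1: (x + 2.239)² + (y − 17.711)² = 54.7725500659²
eq2: (x + 35.452)² + (y + 44.754)² = 16.4112422973²
eq3: (x − 1.122)² + (y − 39.916)² = 75.9692471500²
eq2−eq3, eq2−eq1 (x²,y² cancel):
  73.148·x + 169.340·y = -7167.216519
  66.426·x + 124.930·y = -5671.775545
det = 73.148·124.930 − 169.340·66.426 = -2110.199200
x = (-7167.216519·124.930 − 169.340·-5671.775545) / -2110.199200 = -30.830317
y = (73.148·-5671.775545 − -7167.216519·66.426) / -2110.199200 = -29.006971

x=-30.830 y=-29.007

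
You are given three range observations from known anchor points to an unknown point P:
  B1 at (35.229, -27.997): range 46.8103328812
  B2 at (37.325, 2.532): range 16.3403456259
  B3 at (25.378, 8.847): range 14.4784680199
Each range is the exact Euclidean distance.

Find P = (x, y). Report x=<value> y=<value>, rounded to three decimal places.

eq1: (x − 35.229)² + (y + 27.997)² = 46.8103328812²
eq2: (x − 37.325)² + (y − 2.532)² = 16.3403456259²
eq3: (x − 25.378)² + (y − 8.847)² = 14.4784680199²
eq1−eq2, eq1−eq3 (x²,y² cancel):
  4.192·x + 61.058·y = 1298.852568
  -19.702·x + 73.688·y = 678.979071
det = 4.192·73.688 − 61.058·-19.702 = 1511.864812
x = (1298.852568·73.688 − 61.058·678.979071) / 1511.864812 = 35.884653
y = (4.192·678.979071 − 1298.852568·-19.702) / 1511.864812 = 18.808741

x=35.885 y=18.809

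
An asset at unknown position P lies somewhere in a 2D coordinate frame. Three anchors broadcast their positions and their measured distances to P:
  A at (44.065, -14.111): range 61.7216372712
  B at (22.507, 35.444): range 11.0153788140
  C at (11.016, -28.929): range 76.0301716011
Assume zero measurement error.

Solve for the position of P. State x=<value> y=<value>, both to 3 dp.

eq1: (x − 44.065)² + (y + 14.111)² = 61.7216372712²
eq2: (x − 22.507)² + (y − 35.444)² = 11.0153788140²
eq3: (x − 11.016)² + (y + 28.929)² = 76.0301716011²
eq3−eq2, eq3−eq1 (x²,y² cancel):
  22.982·x + 128.746·y = 6463.851311
  66.098·x + 29.636·y = 3153.631735
det = 22.982·29.636 − 128.746·66.098 = -7828.758556
x = (6463.851311·29.636 − 128.746·3153.631735) / -7828.758556 = 27.393203
y = (22.982·3153.631735 − 6463.851311·66.098) / -7828.758556 = 45.316365

x=27.393 y=45.316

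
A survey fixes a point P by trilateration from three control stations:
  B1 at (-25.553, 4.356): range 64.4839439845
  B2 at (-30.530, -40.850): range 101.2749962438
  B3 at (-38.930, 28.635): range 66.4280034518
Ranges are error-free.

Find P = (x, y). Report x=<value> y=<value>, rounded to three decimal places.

x=25.866 y=43.270

eq1: (x + 25.553)² + (y − 4.356)² = 64.4839439845²
eq2: (x + 30.530)² + (y + 40.850)² = 101.2749962438²
eq3: (x + 38.930)² + (y − 28.635)² = 66.4280034518²
eq3−eq2, eq3−eq1 (x²,y² cancel):
  16.800·x − 138.970·y = -5578.649947
  26.754·x − 48.558·y = -1409.076969
det = 16.800·-48.558 − -138.970·26.754 = 2902.228980
x = (-5578.649947·-48.558 − -138.970·-1409.076969) / 2902.228980 = 25.865863
y = (16.800·-1409.076969 − -5578.649947·26.754) / 2902.228980 = 43.269745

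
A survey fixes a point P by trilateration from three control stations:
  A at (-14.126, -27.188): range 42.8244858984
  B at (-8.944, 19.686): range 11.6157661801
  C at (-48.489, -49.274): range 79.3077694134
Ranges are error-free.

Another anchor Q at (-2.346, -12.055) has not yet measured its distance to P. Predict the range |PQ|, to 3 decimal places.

25.258

eq1: (x + 14.126)² + (y + 27.188)² = 42.8244858984²
eq2: (x + 8.944)² + (y − 19.686)² = 11.6157661801²
eq3: (x + 48.489)² + (y + 49.274)² = 79.3077694134²
eq3−eq2, eq3−eq1 (x²,y² cancel):
  79.090·x + 137.920·y = 1843.219800
  68.726·x + 44.172·y = 615.406720
det = 79.090·44.172 − 137.920·68.726 = -5985.126440
x = (1843.219800·44.172 − 137.920·615.406720) / -5985.126440 = 0.577797
y = (79.090·615.406720 − 1843.219800·68.726) / -5985.126440 = 13.033076
|P − Q| = √((0.577797 − -2.346)² + (13.033076 − -12.055)²) = 25.257873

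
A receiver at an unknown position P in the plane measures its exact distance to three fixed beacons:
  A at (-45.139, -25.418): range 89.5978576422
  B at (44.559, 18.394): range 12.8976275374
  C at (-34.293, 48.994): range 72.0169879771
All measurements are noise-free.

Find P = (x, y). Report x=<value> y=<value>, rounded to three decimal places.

x=31.827 y=20.452

eq1: (x + 45.139)² + (y + 25.418)² = 89.5978576422²
eq2: (x − 44.559)² + (y − 18.394)² = 12.8976275374²
eq3: (x + 34.293)² + (y − 48.994)² = 72.0169879771²
eq2−eq3, eq2−eq1 (x²,y² cancel):
  -157.704·x + 61.200·y = -3767.519593
  -179.396·x − 87.624·y = -7501.666970
det = -157.704·-87.624 − 61.200·-179.396 = 24797.690496
x = (-3767.519593·-87.624 − 61.200·-7501.666970) / 24797.690496 = 31.826639
y = (-157.704·-7501.666970 − -3767.519593·-179.396) / 24797.690496 = 20.452104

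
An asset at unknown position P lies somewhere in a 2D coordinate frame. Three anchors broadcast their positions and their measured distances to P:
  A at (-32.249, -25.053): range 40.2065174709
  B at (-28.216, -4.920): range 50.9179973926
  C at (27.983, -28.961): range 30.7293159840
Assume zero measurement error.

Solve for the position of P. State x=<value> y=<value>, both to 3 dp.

x=2.233 y=-45.731

eq1: (x + 32.249)² + (y + 25.053)² = 40.2065174709²
eq2: (x + 28.216)² + (y + 4.920)² = 50.9179973926²
eq3: (x − 27.983)² + (y + 28.961)² = 30.7293159840²
eq1−eq2, eq1−eq3 (x²,y² cancel):
  8.066·x + 40.266·y = -1823.380165
  120.464·x − 7.816·y = 626.410186
det = 8.066·-7.816 − 40.266·120.464 = -4913.647280
x = (-1823.380165·-7.816 − 40.266·626.410186) / -4913.647280 = 2.232861
y = (8.066·626.410186 − -1823.380165·120.464) / -4913.647280 = -45.730652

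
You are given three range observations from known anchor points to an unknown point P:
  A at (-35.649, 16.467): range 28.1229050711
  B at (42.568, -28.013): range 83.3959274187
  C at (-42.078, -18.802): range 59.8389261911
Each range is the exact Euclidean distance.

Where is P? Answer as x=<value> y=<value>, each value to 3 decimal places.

x=-13.466 y=33.753

eq1: (x + 35.649)² + (y − 16.467)² = 28.1229050711²
eq2: (x − 42.568)² + (y + 28.013)² = 83.3959274187²
eq3: (x + 42.078)² + (y + 18.802)² = 59.8389261911²
eq1−eq3, eq1−eq2 (x²,y² cancel):
  -12.858·x − 70.538·y = -2207.739300
  156.434·x − 88.960·y = -5109.233417
det = -12.858·-88.960 − -70.538·156.434 = 12178.389172
x = (-2207.739300·-88.960 − -70.538·-5109.233417) / 12178.389172 = -13.466035
y = (-12.858·-5109.233417 − -2207.739300·156.434) / 12178.389172 = 33.753233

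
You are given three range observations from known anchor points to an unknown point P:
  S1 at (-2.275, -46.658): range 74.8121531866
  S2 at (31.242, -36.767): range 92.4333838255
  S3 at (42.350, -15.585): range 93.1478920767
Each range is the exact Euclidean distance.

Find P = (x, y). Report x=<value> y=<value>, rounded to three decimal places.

x=-45.946 y=14.085

eq1: (x + 2.275)² + (y + 46.658)² = 74.8121531866²
eq2: (x − 31.242)² + (y + 36.767)² = 92.4333838255²
eq3: (x − 42.350)² + (y + 15.585)² = 93.1478920767²
eq3−eq2, eq3−eq1 (x²,y² cancel):
  -22.216·x − 42.364·y = 424.059481
  -89.250·x − 62.146·y = 3225.401398
det = -22.216·-62.146 − -42.364·-89.250 = -2400.351464
x = (424.059481·-62.146 − -42.364·3225.401398) / -2400.351464 = -45.946315
y = (-22.216·3225.401398 − 424.059481·-89.250) / -2400.351464 = 14.084691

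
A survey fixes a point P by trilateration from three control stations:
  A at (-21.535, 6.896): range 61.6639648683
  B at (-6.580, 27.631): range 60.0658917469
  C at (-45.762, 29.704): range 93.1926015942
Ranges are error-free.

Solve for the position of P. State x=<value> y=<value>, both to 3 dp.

x=36.338 y=-14.393

eq1: (x + 21.535)² + (y − 6.896)² = 61.6639648683²
eq2: (x + 6.580)² + (y − 27.631)² = 60.0658917469²
eq3: (x + 45.762)² + (y − 29.704)² = 93.1926015942²
eq1−eq2, eq1−eq3 (x²,y² cancel):
  29.910·x + 41.470·y = 489.990732
  -48.454·x + 45.616·y = -2417.239210
det = 29.910·45.616 − 41.470·-48.454 = 3373.761940
x = (489.990732·45.616 − 41.470·-2417.239210) / 3373.761940 = 36.337575
y = (29.910·-2417.239210 − 489.990732·-48.454) / 3373.761940 = -14.392721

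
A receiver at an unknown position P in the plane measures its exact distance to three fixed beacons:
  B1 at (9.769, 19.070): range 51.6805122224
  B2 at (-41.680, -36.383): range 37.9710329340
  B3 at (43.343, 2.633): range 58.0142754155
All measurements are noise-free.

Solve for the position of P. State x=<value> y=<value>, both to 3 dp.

x=-4.136 y=-30.705

eq1: (x − 9.769)² + (y − 19.070)² = 51.6805122224²
eq2: (x + 41.680)² + (y + 36.383)² = 37.9710329340²
eq3: (x − 43.343)² + (y − 2.633)² = 58.0142754155²
eq3−eq1, eq3−eq2 (x²,y² cancel):
  -67.148·x + 32.874·y = -731.669269
  -170.046·x − 78.032·y = 3099.253561
det = -67.148·-78.032 − 32.874·-170.046 = 10829.784940
x = (-731.669269·-78.032 − 32.874·3099.253561) / 10829.784940 = -4.135931
y = (-67.148·3099.253561 − -731.669269·-170.046) / 10829.784940 = -30.704775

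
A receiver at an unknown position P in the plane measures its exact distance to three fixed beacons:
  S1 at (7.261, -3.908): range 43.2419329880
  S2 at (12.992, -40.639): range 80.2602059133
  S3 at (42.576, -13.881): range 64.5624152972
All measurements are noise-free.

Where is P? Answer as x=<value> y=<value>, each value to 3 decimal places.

x=5.991 y=39.315

eq1: (x − 7.261)² + (y + 3.908)² = 43.2419329880²
eq2: (x − 12.992)² + (y + 40.639)² = 80.2602059133²
eq3: (x − 42.576)² + (y + 13.881)² = 64.5624152972²
eq2−eq3, eq2−eq1 (x²,y² cancel):
  59.168·x + 53.516·y = 2458.472736
  -11.462·x + 73.462·y = 2819.510085
det = 59.168·73.462 − 53.516·-11.462 = 4960.000008
x = (2458.472736·73.462 − 53.516·2819.510085) / 4960.000008 = 5.991013
y = (59.168·2819.510085 − 2458.472736·-11.462) / 4960.000008 = 39.315280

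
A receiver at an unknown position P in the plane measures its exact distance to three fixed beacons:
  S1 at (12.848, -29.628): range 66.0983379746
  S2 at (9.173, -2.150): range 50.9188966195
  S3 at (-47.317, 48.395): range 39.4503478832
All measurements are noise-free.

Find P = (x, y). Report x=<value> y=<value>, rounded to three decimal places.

eq1: (x − 12.848)² + (y + 29.628)² = 66.0983379746²
eq2: (x − 9.173)² + (y + 2.150)² = 50.9188966195²
eq3: (x + 47.317)² + (y − 48.395)² = 39.4503478832²
eq2−eq3, eq2−eq1 (x²,y² cancel):
  -112.980·x + 101.090·y = 5528.612170
  7.350·x − 54.956·y = -822.133191
det = -112.980·-54.956 − 101.090·7.350 = 5465.917380
x = (5528.612170·-54.956 − 101.090·-822.133191) / 5465.917380 = -40.381321
y = (-112.980·-822.133191 − 5528.612170·7.350) / 5465.917380 = 9.559111

x=-40.381 y=9.559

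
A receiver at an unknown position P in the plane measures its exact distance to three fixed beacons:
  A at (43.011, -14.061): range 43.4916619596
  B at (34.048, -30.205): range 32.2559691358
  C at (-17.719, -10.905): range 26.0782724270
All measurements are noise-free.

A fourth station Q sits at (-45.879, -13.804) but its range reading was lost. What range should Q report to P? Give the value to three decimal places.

49.842

eq1: (x − 43.011)² + (y + 14.061)² = 43.4916619596²
eq2: (x − 34.048)² + (y + 30.205)² = 32.2559691358²
eq3: (x + 17.719)² + (y + 10.905)² = 26.0782724270²
eq3−eq1, eq3−eq2 (x²,y² cancel):
  121.460·x − 6.312·y = 403.327489
  103.534·x − 38.600·y = 1278.355091
det = 121.460·-38.600 − -6.312·103.534 = -4034.849392
x = (403.327489·-38.600 − -6.312·1278.355091) / -4034.849392 = 1.858673
y = (121.460·1278.355091 − 403.327489·103.534) / -4034.849392 = -28.132624
|P − Q| = √((1.858673 − -45.879)² + (-28.132624 − -13.804)²) = 49.841698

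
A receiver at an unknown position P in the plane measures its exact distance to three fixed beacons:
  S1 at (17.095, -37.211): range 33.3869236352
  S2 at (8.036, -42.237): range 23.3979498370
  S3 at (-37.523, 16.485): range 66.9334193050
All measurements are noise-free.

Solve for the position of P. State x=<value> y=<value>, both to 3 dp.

eq1: (x − 17.095)² + (y + 37.211)² = 33.3869236352²
eq2: (x − 8.036)² + (y + 42.237)² = 23.3979498370²
eq3: (x + 37.523)² + (y − 16.485)² = 66.9334193050²
eq2−eq3, eq2−eq1 (x²,y² cancel):
  -91.118·x + 117.444·y = -4101.429274
  18.118·x + 10.052·y = -738.866532
det = -91.118·10.052 − 117.444·18.118 = -3043.768528
x = (-4101.429274·10.052 − 117.444·-738.866532) / -3043.768528 = -14.964303
y = (-91.118·-738.866532 − -4101.429274·18.118) / -3043.768528 = -46.532361

x=-14.964 y=-46.532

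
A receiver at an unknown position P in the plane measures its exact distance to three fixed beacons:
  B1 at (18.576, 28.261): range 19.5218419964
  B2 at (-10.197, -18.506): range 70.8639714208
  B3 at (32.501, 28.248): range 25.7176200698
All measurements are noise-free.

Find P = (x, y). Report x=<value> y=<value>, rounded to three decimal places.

eq1: (x − 18.576)² + (y − 28.261)² = 19.5218419964²
eq2: (x + 10.197)² + (y + 18.506)² = 70.8639714208²
eq3: (x − 32.501)² + (y − 28.248)² = 25.7176200698²
eq2−eq3, eq2−eq1 (x²,y² cancel):
  85.396·x + 93.508·y = 5768.120123
  57.546·x + 93.534·y = 5337.901183
det = 85.396·93.534 − 93.508·57.546 = 2606.418096
x = (5768.120123·93.534 − 93.508·5337.901183) / 2606.418096 = 15.492098
y = (85.396·5337.901183 − 5768.120123·57.546) / 2606.418096 = 47.537718

x=15.492 y=47.538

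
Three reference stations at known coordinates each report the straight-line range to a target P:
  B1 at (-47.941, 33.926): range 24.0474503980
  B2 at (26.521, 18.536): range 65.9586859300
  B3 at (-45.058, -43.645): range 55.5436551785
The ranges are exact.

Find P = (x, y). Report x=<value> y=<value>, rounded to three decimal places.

eq1: (x + 47.941)² + (y − 33.926)² = 24.0474503980²
eq2: (x − 26.521)² + (y − 18.536)² = 65.9586859300²
eq3: (x + 45.058)² + (y + 43.645)² = 55.5436551785²
eq1−eq2, eq1−eq3 (x²,y² cancel):
  148.924·x − 30.780·y = -6174.634599
  5.766·x − 155.142·y = -2021.021328
det = 148.924·-155.142 − -30.780·5.766 = -22926.889728
x = (-6174.634599·-155.142 − -30.780·-2021.021328) / -22926.889728 = -39.069326
y = (148.924·-2021.021328 − -6174.634599·5.766) / -22926.889728 = 11.574864

x=-39.069 y=11.575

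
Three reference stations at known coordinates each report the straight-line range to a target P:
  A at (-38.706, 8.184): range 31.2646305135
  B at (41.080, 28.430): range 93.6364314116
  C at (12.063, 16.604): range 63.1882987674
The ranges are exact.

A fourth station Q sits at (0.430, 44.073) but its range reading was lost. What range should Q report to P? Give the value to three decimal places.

76.915

eq1: (x + 38.706)² + (y − 8.184)² = 31.2646305135²
eq2: (x − 41.080)² + (y − 28.430)² = 93.6364314116²
eq3: (x − 12.063)² + (y − 16.604)² = 63.1882987674²
eq3−eq1, eq3−eq2 (x²,y² cancel):
  -101.538·x − 16.840·y = 4159.207487
  58.034·x + 23.652·y = -2700.397671
det = -101.538·23.652 − -16.840·58.034 = -1424.284216
x = (4159.207487·23.652 − -16.840·-2700.397671) / -1424.284216 = -37.140676
y = (-101.538·-2700.397671 − 4159.207487·58.034) / -1424.284216 = -23.041420
|P − Q| = √((-37.140676 − 0.430)² + (-23.041420 − 44.073)²) = 76.914895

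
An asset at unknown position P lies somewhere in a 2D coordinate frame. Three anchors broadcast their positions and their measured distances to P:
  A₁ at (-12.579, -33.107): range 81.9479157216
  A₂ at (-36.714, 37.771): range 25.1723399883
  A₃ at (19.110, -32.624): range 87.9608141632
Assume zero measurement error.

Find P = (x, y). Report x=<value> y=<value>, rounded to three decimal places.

x=-14.099 y=48.827

eq1: (x + 12.579)² + (y + 33.107)² = 81.9479157216²
eq2: (x + 36.714)² + (y − 37.771)² = 25.1723399883²
eq3: (x − 19.110)² + (y + 32.624)² = 87.9608141632²
eq1−eq3, eq1−eq2 (x²,y² cancel):
  63.378·x + 0.966·y = -846.431151
  -48.270·x + 141.756·y = 7602.075738
det = 63.378·141.756 − 0.966·-48.270 = 9030.840588
x = (-846.431151·141.756 − 0.966·7602.075738) / 9030.840588 = -14.099496
y = (63.378·7602.075738 − -846.431151·-48.270) / 9030.840588 = 48.826809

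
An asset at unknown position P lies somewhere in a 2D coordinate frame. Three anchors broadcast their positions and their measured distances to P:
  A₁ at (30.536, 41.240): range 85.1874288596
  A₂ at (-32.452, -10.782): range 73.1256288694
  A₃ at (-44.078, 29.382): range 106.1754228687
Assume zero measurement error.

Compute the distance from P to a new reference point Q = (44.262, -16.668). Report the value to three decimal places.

eq1: (x − 30.536)² + (y − 41.240)² = 85.1874288596²
eq2: (x + 32.452)² + (y + 10.782)² = 73.1256288694²
eq3: (x + 44.078)² + (y − 29.382)² = 106.1754228687²
eq3−eq2, eq3−eq1 (x²,y² cancel):
  23.252·x − 80.328·y = 4289.074644
  149.228·x + 23.716·y = 3843.335274
det = 23.252·23.716 − -80.328·149.228 = 12538.631216
x = (4289.074644·23.716 − -80.328·3843.335274) / 12538.631216 = 32.734604
y = (23.252·3843.335274 − 4289.074644·149.228) / 12538.631216 = -43.919052
|P − Q| = √((32.734604 − 44.262)² + (-43.919052 − -16.668)²) = 29.588861

29.589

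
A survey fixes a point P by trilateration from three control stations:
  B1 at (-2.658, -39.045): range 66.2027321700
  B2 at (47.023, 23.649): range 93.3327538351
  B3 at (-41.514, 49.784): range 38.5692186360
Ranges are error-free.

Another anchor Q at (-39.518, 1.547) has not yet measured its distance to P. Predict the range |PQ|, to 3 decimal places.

11.548

eq1: (x + 2.658)² + (y + 39.045)² = 66.2027321700²
eq2: (x − 47.023)² + (y − 23.649)² = 93.3327538351²
eq3: (x + 41.514)² + (y − 49.784)² = 38.5692186360²
eq1−eq2, eq1−eq3 (x²,y² cancel):
  99.362·x + 125.388·y = -3089.340451
  -77.712·x + 177.658·y = 5565.498984
det = 99.362·177.658 − 125.388·-77.712 = 27396.606452
x = (-3089.340451·177.658 − 125.388·5565.498984) / 27396.606452 = -45.505374
y = (99.362·5565.498984 − -3089.340451·-77.712) / 27396.606452 = 11.421863
|P − Q| = √((-45.505374 − -39.518)² + (11.421863 − 1.547)²) = 11.548228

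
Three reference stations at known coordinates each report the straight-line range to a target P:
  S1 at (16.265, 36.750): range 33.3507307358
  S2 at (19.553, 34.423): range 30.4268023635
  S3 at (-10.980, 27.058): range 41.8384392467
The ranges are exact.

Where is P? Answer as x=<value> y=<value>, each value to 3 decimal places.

eq1: (x − 16.265)² + (y − 36.750)² = 33.3507307358²
eq2: (x − 19.553)² + (y − 34.423)² = 30.4268023635²
eq3: (x + 10.980)² + (y − 27.058)² = 41.8384392467²
eq3−eq1, eq3−eq2 (x²,y² cancel):
  54.490·x + 19.384·y = 1400.600719
  61.066·x + 14.730·y = 1539.231671
det = 54.490·14.730 − 19.384·61.066 = -381.065644
x = (1400.600719·14.730 − 19.384·1539.231671) / -381.065644 = 24.157565
y = (54.490·1539.231671 − 1400.600719·61.066) / -381.065644 = 4.346626

x=24.158 y=4.347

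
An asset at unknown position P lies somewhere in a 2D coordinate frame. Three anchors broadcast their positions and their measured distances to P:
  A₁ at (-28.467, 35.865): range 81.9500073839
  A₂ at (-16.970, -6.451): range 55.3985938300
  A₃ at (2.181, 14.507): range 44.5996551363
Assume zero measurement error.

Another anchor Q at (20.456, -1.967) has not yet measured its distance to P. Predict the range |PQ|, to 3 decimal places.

20.276

eq1: (x + 28.467)² + (y − 35.865)² = 81.9500073839²
eq2: (x + 16.970)² + (y + 6.451)² = 55.3985938300²
eq3: (x − 2.181)² + (y − 14.507)² = 44.5996551363²
eq3−eq2, eq3−eq1 (x²,y² cancel):
  -38.302·x − 41.916·y = -965.488469
  -61.296·x + 42.716·y = -2845.215968
det = -38.302·42.716 − -41.916·-61.296 = -4205.391368
x = (-965.488469·42.716 − -41.916·-2845.215968) / -4205.391368 = 38.165741
y = (-38.302·-2845.215968 − -965.488469·-61.296) / -4205.391368 = -11.841200
|P − Q| = √((38.165741 − 20.456)² + (-11.841200 − -1.967)²) = 20.276458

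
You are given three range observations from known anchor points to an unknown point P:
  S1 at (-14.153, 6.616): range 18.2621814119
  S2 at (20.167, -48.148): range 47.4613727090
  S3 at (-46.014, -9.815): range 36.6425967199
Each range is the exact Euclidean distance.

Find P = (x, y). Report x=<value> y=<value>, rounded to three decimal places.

x=-9.391 y=-11.014

eq1: (x + 14.153)² + (y − 6.616)² = 18.2621814119²
eq2: (x − 20.167)² + (y + 48.148)² = 47.4613727090²
eq3: (x + 46.014)² + (y + 9.815)² = 36.6425967199²
eq1−eq3, eq1−eq2 (x²,y² cancel):
  -63.722·x − 32.862·y = 960.370932
  68.640·x − 109.528·y = 561.784299
det = -63.722·-109.528 − -32.862·68.640 = 9234.990896
x = (960.370932·-109.528 − -32.862·561.784299) / 9234.990896 = -9.391038
y = (-63.722·561.784299 − 960.370932·68.640) / 9234.990896 = -11.014400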